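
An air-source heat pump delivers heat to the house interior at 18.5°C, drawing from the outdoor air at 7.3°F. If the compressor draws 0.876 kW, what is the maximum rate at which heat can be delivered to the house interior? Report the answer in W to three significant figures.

7930 W

In absolute terms T_C = 259.43 K and T_H = 291.65 K, so ΔT = 32.22 K.
COP_Carnot = T_H/ΔT = 291.65/32.22 = 9.051.
Q̇_max = COP_Carnot × Ẇ = 9.051 × 0.8760 kW = 7.929 kW = 7929 W.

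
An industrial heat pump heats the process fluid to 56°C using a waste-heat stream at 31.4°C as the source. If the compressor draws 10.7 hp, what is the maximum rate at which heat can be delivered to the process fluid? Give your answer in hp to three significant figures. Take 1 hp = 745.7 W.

In absolute terms T_C = 304.55 K and T_H = 329.15 K, so ΔT = 24.60 K.
COP_Carnot = T_H/ΔT = 329.15/24.60 = 13.38.
Q̇_max = COP_Carnot × Ẇ = 13.38 × 10.70 hp = 143.2 hp.

143 hp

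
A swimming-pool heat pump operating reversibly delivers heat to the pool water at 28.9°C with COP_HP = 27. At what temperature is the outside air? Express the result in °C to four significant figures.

17.71 °C

COP_HP = T_H/(T_H − T_C) gives T_H − T_C = T_H/COP.
With T_H = 302.05 K, T_C = 302.05 × (1 − 1/27) = 290.86 K.
Converting, 290.86 K = 17.71°C.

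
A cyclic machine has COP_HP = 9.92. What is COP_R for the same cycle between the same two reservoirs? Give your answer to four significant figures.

8.920

Since Q_H = Q_C + W for any cycle, COP_R = Q_C/W = Q_H/W − 1.
COP_R = 9.92 − 1 = 8.92.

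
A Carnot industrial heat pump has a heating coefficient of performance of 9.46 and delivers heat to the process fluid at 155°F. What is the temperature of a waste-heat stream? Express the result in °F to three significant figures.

COP_HP = T_H/(T_H − T_C) gives T_H − T_C = T_H/COP.
With T_H = 341.48 K, T_C = 341.48 × (1 − 1/9.46) = 305.39 K.
Converting, 305.39 K = 90.02°F.

90.0 °F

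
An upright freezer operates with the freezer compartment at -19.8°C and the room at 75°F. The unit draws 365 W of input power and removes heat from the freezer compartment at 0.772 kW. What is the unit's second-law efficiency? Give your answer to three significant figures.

Converting, Q̇_C = 0.7720 kW = 772.0 W, so COP_actual = Q̇_C/Ẇ = 772.0/365.0 = 2.115.
In absolute terms T_C = 253.35 K and T_H = 297.04 K, so ΔT = 43.69 K.
COP_Carnot = T_C/ΔT = 253.35/43.69 = 5.799.
η_II = COP_actual/COP_Carnot = 2.115/5.799 = 0.3647.

0.365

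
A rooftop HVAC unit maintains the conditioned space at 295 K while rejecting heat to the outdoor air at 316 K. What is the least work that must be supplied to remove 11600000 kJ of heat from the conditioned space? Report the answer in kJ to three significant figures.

826000 kJ

The reservoir spacing is ΔT = 316 − 295 = 21.00 K.
The reversible limit is COP_R = T_C/ΔT = 14.05, so W_min = Q_C/COP = Q_C·ΔT/T_C.
W_min = 11600000 × 21.00/295.00 = 825800 kJ.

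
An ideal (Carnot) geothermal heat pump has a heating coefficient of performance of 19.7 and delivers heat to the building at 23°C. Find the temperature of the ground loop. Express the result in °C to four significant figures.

COP_HP = T_H/(T_H − T_C) gives T_H − T_C = T_H/COP.
With T_H = 296.15 K, T_C = 296.15 × (1 − 1/19.7) = 281.12 K.
Converting, 281.12 K = 7.97°C.

7.967 °C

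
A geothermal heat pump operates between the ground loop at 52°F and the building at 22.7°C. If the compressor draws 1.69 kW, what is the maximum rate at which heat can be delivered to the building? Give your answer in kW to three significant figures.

43.1 kW

In absolute terms T_C = 284.26 K and T_H = 295.85 K, so ΔT = 11.59 K.
COP_Carnot = T_H/ΔT = 295.85/11.59 = 25.53.
Q̇_max = COP_Carnot × Ẇ = 25.53 × 1.690 kW = 43.14 kW.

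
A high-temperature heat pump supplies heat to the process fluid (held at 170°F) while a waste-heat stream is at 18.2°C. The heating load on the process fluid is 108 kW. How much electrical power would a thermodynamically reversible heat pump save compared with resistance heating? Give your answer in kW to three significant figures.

In absolute terms T_C = 291.35 K and T_H = 349.82 K, so ΔT = 58.47 K.
COP_Carnot = T_H/ΔT = 349.82/58.47 = 5.983.
Resistance heating needs Ẇ_res = Q̇_H = 108.0 kW; the reversible heat pump needs only Ẇ_hp = Q̇_H/COP = 18.05 kW.
Saving = 108.0 − 18.05 = 89.95 kW.

89.9 kW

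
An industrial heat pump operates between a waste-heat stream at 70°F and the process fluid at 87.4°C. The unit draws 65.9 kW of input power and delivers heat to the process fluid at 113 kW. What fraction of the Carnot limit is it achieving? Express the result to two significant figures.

0.32

COP_actual = Q̇_H/Ẇ = 113.0/65.90 = 1.715.
In absolute terms T_C = 294.26 K and T_H = 360.55 K, so ΔT = 66.29 K.
COP_Carnot = T_H/ΔT = 360.55/66.29 = 5.439.
η_II = COP_actual/COP_Carnot = 1.715/5.439 = 0.3153.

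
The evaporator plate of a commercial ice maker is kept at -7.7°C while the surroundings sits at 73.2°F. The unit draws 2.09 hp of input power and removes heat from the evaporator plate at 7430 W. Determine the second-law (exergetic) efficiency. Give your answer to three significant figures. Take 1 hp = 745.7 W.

0.549

Converting, Q̇_C = 7430 W = 9.964 hp, so COP_actual = Q̇_C/Ẇ = 9.964/2.090 = 4.767.
In absolute terms T_C = 265.45 K and T_H = 296.04 K, so ΔT = 30.59 K.
COP_Carnot = T_C/ΔT = 265.45/30.59 = 8.678.
η_II = COP_actual/COP_Carnot = 4.767/8.678 = 0.5494.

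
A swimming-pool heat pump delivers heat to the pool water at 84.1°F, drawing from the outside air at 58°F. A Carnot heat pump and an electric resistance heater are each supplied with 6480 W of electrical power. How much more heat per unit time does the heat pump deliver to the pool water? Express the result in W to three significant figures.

129000 W

In absolute terms T_C = 287.59 K and T_H = 302.09 K, so ΔT = 14.50 K.
COP_Carnot = T_H/ΔT = 302.09/14.50 = 20.83.
The heat pump delivers Q̇_H = COP × Ẇ = 135000 W; the resistance heater delivers Ẇ = 6480 W.
Extra = (COP − 1)·Ẇ = 128500 W.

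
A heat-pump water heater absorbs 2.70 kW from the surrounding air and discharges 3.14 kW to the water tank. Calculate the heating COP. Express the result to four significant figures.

The first law gives Q̇_H = Q̇_C + Ẇ, so the three rates are Q̇_C = 2.700, Q̇_H = 3.140, Ẇ = 0.4400 kW.
COP_HP = Q̇_H/Ẇ = 3.140/0.4400 = 7.136.

7.136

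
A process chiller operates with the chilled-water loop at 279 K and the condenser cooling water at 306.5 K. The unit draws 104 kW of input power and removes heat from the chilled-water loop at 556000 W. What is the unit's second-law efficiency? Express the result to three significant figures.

0.527

Converting, Q̇_C = 556000 W = 556.0 kW, so COP_actual = Q̇_C/Ẇ = 556.0/104.0 = 5.346.
The reservoir spacing is ΔT = 306.5 − 279 = 27.50 K.
COP_Carnot = T_C/ΔT = 279.00/27.50 = 10.15.
η_II = COP_actual/COP_Carnot = 5.346/10.15 = 0.5270.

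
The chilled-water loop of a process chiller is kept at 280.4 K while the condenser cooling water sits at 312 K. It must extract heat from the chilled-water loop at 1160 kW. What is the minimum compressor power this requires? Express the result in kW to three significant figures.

131 kW

The reservoir spacing is ΔT = 312 − 280.4 = 31.60 K.
COP_Carnot = T_C/ΔT = 280.40/31.60 = 8.873.
Ẇ_min = Q̇/COP_Carnot = 1160/8.873 = 130.7 kW.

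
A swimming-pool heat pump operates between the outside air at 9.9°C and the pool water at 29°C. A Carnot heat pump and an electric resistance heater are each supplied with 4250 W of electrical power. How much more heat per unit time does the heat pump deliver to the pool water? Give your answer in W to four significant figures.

In absolute terms T_C = 283.05 K and T_H = 302.15 K, so ΔT = 19.10 K.
COP_Carnot = T_H/ΔT = 302.15/19.10 = 15.82.
The heat pump delivers Q̇_H = COP × Ẇ = 67230 W; the resistance heater delivers Ẇ = 4250 W.
Extra = (COP − 1)·Ẇ = 62980 W.

62980 W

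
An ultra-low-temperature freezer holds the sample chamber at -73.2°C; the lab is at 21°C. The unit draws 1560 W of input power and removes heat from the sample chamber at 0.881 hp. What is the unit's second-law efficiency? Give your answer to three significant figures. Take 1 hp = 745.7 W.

0.198

Converting, Q̇_C = 0.8810 hp = 657.0 W, so COP_actual = Q̇_C/Ẇ = 657.0/1560 = 0.4211.
In absolute terms T_C = 199.95 K and T_H = 294.15 K, so ΔT = 94.20 K.
COP_Carnot = T_C/ΔT = 199.95/94.20 = 2.123.
η_II = COP_actual/COP_Carnot = 0.4211/2.123 = 0.1984.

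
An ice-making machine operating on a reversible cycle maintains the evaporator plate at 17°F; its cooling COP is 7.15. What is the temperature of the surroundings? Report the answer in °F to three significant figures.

COP_R = T_C/(T_H − T_C) gives T_H − T_C = T_C/COP.
With T_C = 264.82 K, T_H = 264.82 × (1 + 1/7.15) = 301.85 K.
Converting, 301.85 K = 83.67°F.

83.7 °F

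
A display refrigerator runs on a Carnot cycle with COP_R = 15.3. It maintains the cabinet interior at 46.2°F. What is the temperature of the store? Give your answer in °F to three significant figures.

COP_R = T_C/(T_H − T_C) gives T_H − T_C = T_C/COP.
With T_C = 281.04 K, T_H = 281.04 × (1 + 1/15.3) = 299.41 K.
Converting, 299.41 K = 79.26°F.

79.3 °F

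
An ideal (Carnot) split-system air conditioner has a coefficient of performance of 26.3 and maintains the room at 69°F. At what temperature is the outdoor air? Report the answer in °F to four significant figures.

COP_R = T_C/(T_H − T_C) gives T_H − T_C = T_C/COP.
With T_C = 293.71 K, T_H = 293.71 × (1 + 1/26.3) = 304.87 K.
Converting, 304.87 K = 89.10°F.

89.10 °F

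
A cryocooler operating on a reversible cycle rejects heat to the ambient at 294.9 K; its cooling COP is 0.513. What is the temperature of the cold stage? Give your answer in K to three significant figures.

100 K

For a Carnot refrigerator COP_R = T_C/(T_H − T_C), so T_C = COP·T_H/(1 + COP).
With T_H = 294.90 K, T_C = 0.513 × 294.90/1.513 = 99.99 K.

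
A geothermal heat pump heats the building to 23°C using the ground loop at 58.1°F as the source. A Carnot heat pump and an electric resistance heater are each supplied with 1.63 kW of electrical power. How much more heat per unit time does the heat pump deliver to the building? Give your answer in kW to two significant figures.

In absolute terms T_C = 287.65 K and T_H = 296.15 K, so ΔT = 8.500 K.
COP_Carnot = T_H/ΔT = 296.15/8.500 = 34.84.
The heat pump delivers Q̇_H = COP × Ẇ = 56.79 kW; the resistance heater delivers Ẇ = 1.630 kW.
Extra = (COP − 1)·Ẇ = 55.16 kW.

55 kW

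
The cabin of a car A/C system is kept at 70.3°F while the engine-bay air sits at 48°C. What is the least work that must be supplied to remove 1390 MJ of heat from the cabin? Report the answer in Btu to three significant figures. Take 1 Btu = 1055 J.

120000 Btu

In absolute terms T_C = 294.43 K and T_H = 321.15 K, so ΔT = 26.72 K.
The reversible limit is COP_R = T_C/ΔT = 11.02, so W_min = Q_C/COP = Q_C·ΔT/T_C.
W_min = 1390 × 26.72/294.43 = 126.2 MJ = 119600 Btu.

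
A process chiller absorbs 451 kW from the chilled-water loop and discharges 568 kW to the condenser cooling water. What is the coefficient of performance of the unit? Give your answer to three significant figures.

3.85

The first law gives Q̇_H = Q̇_C + Ẇ, so the three rates are Q̇_C = 451.0, Q̇_H = 568.0, Ẇ = 117.0 kW.
COP_R = Q̇_C/Ẇ = 451.0/117.0 = 3.855.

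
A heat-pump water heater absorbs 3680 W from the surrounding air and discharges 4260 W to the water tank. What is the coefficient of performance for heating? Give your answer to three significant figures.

7.34

The first law gives Q̇_H = Q̇_C + Ẇ, so the three rates are Q̇_C = 3680, Q̇_H = 4260, Ẇ = 580.0 W.
COP_HP = Q̇_H/Ẇ = 4260/580.0 = 7.345.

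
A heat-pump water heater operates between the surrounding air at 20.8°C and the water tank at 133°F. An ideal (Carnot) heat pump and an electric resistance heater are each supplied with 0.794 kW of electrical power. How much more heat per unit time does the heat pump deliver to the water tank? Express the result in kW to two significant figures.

6.6 kW

In absolute terms T_C = 293.95 K and T_H = 329.26 K, so ΔT = 35.31 K.
COP_Carnot = T_H/ΔT = 329.26/35.31 = 9.325.
The heat pump delivers Q̇_H = COP × Ẇ = 7.404 kW; the resistance heater delivers Ẇ = 0.7940 kW.
Extra = (COP − 1)·Ẇ = 6.610 kW.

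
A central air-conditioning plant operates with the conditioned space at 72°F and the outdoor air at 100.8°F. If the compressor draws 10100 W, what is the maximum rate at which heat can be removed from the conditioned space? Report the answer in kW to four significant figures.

186.5 kW

In absolute terms T_C = 295.37 K and T_H = 311.37 K, so ΔT = 16.00 K.
COP_Carnot = T_C/ΔT = 295.37/16.00 = 18.46.
Q̇_max = COP_Carnot × Ẇ = 18.46 × 10100 W = 186500 W = 186.5 kW.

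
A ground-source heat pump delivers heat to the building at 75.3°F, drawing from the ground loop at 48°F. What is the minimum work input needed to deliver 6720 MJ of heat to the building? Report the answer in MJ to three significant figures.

In absolute terms T_C = 282.04 K and T_H = 297.21 K, so ΔT = 15.17 K.
The reversible limit is COP_HP = T_H/ΔT = 19.60, so W_min = Q_H/COP = Q_H·ΔT/T_H.
W_min = 6720 × 15.17/297.21 = 342.9 MJ.

343 MJ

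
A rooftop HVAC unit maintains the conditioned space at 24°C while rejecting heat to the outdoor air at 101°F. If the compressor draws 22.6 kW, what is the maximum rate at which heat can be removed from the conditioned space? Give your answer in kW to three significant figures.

469 kW

In absolute terms T_C = 297.15 K and T_H = 311.48 K, so ΔT = 14.33 K.
COP_Carnot = T_C/ΔT = 297.15/14.33 = 20.73.
Q̇_max = COP_Carnot × Ẇ = 20.73 × 22.60 kW = 468.5 kW.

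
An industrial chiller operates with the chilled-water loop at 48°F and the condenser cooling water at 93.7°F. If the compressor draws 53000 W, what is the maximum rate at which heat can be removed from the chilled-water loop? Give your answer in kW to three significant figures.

589 kW

In absolute terms T_C = 282.04 K and T_H = 307.43 K, so ΔT = 25.39 K.
COP_Carnot = T_C/ΔT = 282.04/25.39 = 11.11.
Q̇_max = COP_Carnot × Ẇ = 11.11 × 53000 W = 588800 W = 588.8 kW.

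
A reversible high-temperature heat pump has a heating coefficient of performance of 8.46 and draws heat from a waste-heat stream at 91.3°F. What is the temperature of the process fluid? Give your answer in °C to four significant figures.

COP_HP = T_H/(T_H − T_C) rearranges to T_H = COP·T_C/(COP − 1).
With T_C = 306.09 K, T_H = 8.46 × 306.09/7.460 = 347.13 K.
Converting, 347.13 K = 73.98°C.

73.98 °C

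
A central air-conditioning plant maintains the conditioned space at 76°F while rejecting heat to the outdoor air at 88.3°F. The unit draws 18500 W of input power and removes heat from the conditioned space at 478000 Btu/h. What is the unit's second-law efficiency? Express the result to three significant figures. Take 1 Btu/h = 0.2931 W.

0.174

Converting, Q̇_C = 478000 Btu/h = 140100 W, so COP_actual = Q̇_C/Ẇ = 140100/18500 = 7.573.
In absolute terms T_C = 297.59 K and T_H = 304.43 K, so ΔT = 6.833 K.
COP_Carnot = T_C/ΔT = 297.59/6.833 = 43.55.
η_II = COP_actual/COP_Carnot = 7.573/43.55 = 0.1739.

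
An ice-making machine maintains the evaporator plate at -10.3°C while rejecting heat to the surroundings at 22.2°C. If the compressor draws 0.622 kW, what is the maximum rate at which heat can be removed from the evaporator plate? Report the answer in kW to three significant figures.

5.03 kW

In absolute terms T_C = 262.85 K and T_H = 295.35 K, so ΔT = 32.50 K.
COP_Carnot = T_C/ΔT = 262.85/32.50 = 8.088.
Q̇_max = COP_Carnot × Ẇ = 8.088 × 0.6220 kW = 5.031 kW.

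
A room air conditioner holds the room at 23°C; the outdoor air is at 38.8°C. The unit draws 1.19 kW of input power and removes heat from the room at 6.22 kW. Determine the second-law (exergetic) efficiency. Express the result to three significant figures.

COP_actual = Q̇_C/Ẇ = 6.220/1.190 = 5.227.
In absolute terms T_C = 296.15 K and T_H = 311.95 K, so ΔT = 15.80 K.
COP_Carnot = T_C/ΔT = 296.15/15.80 = 18.74.
η_II = COP_actual/COP_Carnot = 5.227/18.74 = 0.2789.

0.279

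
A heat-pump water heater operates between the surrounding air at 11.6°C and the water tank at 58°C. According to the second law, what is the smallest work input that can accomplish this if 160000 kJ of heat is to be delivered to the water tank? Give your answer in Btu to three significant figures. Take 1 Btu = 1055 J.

In absolute terms T_C = 284.75 K and T_H = 331.15 K, so ΔT = 46.40 K.
The reversible limit is COP_HP = T_H/ΔT = 7.137, so W_min = Q_H/COP = Q_H·ΔT/T_H.
W_min = 160000 × 46.40/331.15 = 22420 kJ = 21250 Btu.

21300 Btu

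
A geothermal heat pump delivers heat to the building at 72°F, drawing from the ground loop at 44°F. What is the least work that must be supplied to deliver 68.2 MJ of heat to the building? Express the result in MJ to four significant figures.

3.592 MJ

In absolute terms T_C = 279.82 K and T_H = 295.37 K, so ΔT = 15.56 K.
The reversible limit is COP_HP = T_H/ΔT = 18.99, so W_min = Q_H/COP = Q_H·ΔT/T_H.
W_min = 68.20 × 15.56/295.37 = 3.592 MJ.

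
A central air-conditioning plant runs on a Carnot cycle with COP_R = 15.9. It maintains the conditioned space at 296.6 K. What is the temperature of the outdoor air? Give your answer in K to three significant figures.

315 K

COP_R = T_C/(T_H − T_C) gives T_H − T_C = T_C/COP.
With T_C = 296.60 K, T_H = 296.60 × (1 + 1/15.9) = 315.25 K.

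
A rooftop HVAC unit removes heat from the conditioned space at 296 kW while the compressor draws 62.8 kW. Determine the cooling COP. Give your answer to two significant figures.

The first law gives Q̇_H = Q̇_C + Ẇ, so the three rates are Q̇_C = 296.0, Q̇_H = 358.8, Ẇ = 62.80 kW.
COP_R = Q̇_C/Ẇ = 296.0/62.80 = 4.713.

4.7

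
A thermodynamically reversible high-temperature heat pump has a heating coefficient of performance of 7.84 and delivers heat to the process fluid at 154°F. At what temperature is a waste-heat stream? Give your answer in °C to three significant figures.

24.3 °C

COP_HP = T_H/(T_H − T_C) gives T_H − T_C = T_H/COP.
With T_H = 340.93 K, T_C = 340.93 × (1 − 1/7.84) = 297.44 K.
Converting, 297.44 K = 24.29°C.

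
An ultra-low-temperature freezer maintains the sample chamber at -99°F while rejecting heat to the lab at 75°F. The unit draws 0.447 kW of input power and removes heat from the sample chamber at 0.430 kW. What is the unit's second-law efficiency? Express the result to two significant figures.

COP_actual = Q̇_C/Ẇ = 0.4300/0.4470 = 0.9620.
In absolute terms T_C = 200.37 K and T_H = 297.04 K, so ΔT = 96.67 K.
COP_Carnot = T_C/ΔT = 200.37/96.67 = 2.073.
η_II = COP_actual/COP_Carnot = 0.9620/2.073 = 0.4641.

0.46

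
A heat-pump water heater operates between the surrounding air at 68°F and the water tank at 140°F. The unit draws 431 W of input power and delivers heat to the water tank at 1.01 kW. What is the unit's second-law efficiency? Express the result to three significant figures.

0.281

Converting, Q̇_H = 1.010 kW = 1010 W, so COP_actual = Q̇_H/Ẇ = 1010/431.0 = 2.343.
In absolute terms T_C = 293.15 K and T_H = 333.15 K, so ΔT = 40.00 K.
COP_Carnot = T_H/ΔT = 333.15/40.00 = 8.329.
η_II = COP_actual/COP_Carnot = 2.343/8.329 = 0.2814.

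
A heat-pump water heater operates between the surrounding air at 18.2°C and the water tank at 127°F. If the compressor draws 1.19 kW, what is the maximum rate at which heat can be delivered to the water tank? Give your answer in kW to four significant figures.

11.22 kW

In absolute terms T_C = 291.35 K and T_H = 325.93 K, so ΔT = 34.58 K.
COP_Carnot = T_H/ΔT = 325.93/34.58 = 9.426.
Q̇_max = COP_Carnot × Ẇ = 9.426 × 1.190 kW = 11.22 kW.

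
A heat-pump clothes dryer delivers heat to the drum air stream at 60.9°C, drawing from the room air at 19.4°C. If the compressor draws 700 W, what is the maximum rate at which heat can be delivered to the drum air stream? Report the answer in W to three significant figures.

5630 W

In absolute terms T_C = 292.55 K and T_H = 334.05 K, so ΔT = 41.50 K.
COP_Carnot = T_H/ΔT = 334.05/41.50 = 8.049.
Q̇_max = COP_Carnot × Ẇ = 8.049 × 700.0 W = 5635 W.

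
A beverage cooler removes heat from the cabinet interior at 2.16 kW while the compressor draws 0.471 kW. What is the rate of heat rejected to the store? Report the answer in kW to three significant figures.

2.63 kW

For a cyclic device the first law requires Q̇_H = Q̇_C + Ẇ.
Q̇_H = Q̇_C + Ẇ = 2.631 kW.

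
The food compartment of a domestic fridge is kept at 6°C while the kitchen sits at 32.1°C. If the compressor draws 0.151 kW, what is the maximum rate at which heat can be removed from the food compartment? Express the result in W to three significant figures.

1620 W

In absolute terms T_C = 279.15 K and T_H = 305.25 K, so ΔT = 26.10 K.
COP_Carnot = T_C/ΔT = 279.15/26.10 = 10.70.
Q̇_max = COP_Carnot × Ẇ = 10.70 × 0.1510 kW = 1.615 kW = 1615 W.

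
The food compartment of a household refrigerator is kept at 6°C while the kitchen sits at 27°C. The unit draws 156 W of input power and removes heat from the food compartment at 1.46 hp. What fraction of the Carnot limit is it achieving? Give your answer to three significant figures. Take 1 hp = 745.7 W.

0.525

Converting, Q̇_C = 1.460 hp = 1089 W, so COP_actual = Q̇_C/Ẇ = 1089/156.0 = 6.979.
In absolute terms T_C = 279.15 K and T_H = 300.15 K, so ΔT = 21.00 K.
COP_Carnot = T_C/ΔT = 279.15/21.00 = 13.29.
η_II = COP_actual/COP_Carnot = 6.979/13.29 = 0.5250.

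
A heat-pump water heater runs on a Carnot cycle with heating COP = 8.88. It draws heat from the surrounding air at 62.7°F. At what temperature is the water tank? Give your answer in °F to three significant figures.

COP_HP = T_H/(T_H − T_C) rearranges to T_H = COP·T_C/(COP − 1).
With T_C = 290.21 K, T_H = 8.88 × 290.21/7.880 = 327.03 K.
Converting, 327.03 K = 128.99°F.

129 °F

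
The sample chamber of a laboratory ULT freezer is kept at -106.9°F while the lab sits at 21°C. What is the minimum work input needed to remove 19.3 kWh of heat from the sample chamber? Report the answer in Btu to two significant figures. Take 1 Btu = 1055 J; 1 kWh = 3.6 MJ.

33000 Btu

In absolute terms T_C = 195.98 K and T_H = 294.15 K, so ΔT = 98.17 K.
The reversible limit is COP_R = T_C/ΔT = 1.996, so W_min = Q_C/COP = Q_C·ΔT/T_C.
W_min = 19.30 × 98.17/195.98 = 9.667 kWh = 32990 Btu.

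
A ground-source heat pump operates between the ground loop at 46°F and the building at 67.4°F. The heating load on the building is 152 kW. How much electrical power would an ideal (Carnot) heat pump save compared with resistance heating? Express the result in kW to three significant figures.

146 kW

In absolute terms T_C = 280.93 K and T_H = 292.82 K, so ΔT = 11.89 K.
COP_Carnot = T_H/ΔT = 292.82/11.89 = 24.63.
Resistance heating needs Ẇ_res = Q̇_H = 152.0 kW; the reversible heat pump needs only Ẇ_hp = Q̇_H/COP = 6.171 kW.
Saving = 152.0 − 6.171 = 145.8 kW.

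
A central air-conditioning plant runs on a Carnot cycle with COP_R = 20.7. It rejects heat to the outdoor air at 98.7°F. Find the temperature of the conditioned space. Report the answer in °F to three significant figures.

73.0 °F

For a Carnot refrigerator COP_R = T_C/(T_H − T_C), so T_C = COP·T_H/(1 + COP).
With T_H = 310.21 K, T_C = 20.7 × 310.21/21.70 = 295.91 K.
Converting, 295.91 K = 72.97°F.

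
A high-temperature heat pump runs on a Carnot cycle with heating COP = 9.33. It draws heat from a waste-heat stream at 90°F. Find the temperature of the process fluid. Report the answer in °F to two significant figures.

COP_HP = T_H/(T_H − T_C) rearranges to T_H = COP·T_C/(COP − 1).
With T_C = 305.37 K, T_H = 9.33 × 305.37/8.330 = 342.03 K.
Converting, 342.03 K = 155.99°F.

160 °F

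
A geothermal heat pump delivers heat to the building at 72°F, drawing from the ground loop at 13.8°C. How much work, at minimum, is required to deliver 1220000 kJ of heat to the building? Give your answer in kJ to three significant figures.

34800 kJ

In absolute terms T_C = 286.95 K and T_H = 295.37 K, so ΔT = 8.422 K.
The reversible limit is COP_HP = T_H/ΔT = 35.07, so W_min = Q_H/COP = Q_H·ΔT/T_H.
W_min = 1220000 × 8.422/295.37 = 34790 kJ.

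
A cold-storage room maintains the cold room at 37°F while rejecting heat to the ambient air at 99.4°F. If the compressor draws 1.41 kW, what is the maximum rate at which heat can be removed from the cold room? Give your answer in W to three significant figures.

In absolute terms T_C = 275.93 K and T_H = 310.59 K, so ΔT = 34.67 K.
COP_Carnot = T_C/ΔT = 275.93/34.67 = 7.959.
Q̇_max = COP_Carnot × Ẇ = 7.959 × 1.410 kW = 11.22 kW = 11220 W.

11200 W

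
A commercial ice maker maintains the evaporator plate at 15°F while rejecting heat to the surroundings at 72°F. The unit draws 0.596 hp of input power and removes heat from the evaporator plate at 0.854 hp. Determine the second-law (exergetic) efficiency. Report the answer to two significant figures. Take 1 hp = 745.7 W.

0.17

COP_actual = Q̇_C/Ẇ = 0.8540/0.5960 = 1.433.
In absolute terms T_C = 263.71 K and T_H = 295.37 K, so ΔT = 31.67 K.
COP_Carnot = T_C/ΔT = 263.71/31.67 = 8.328.
η_II = COP_actual/COP_Carnot = 1.433/8.328 = 0.1721.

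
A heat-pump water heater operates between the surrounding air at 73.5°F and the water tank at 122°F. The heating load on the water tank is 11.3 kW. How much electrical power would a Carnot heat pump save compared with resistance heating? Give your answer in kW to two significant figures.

In absolute terms T_C = 296.21 K and T_H = 323.15 K, so ΔT = 26.94 K.
COP_Carnot = T_H/ΔT = 323.15/26.94 = 11.99.
Resistance heating needs Ẇ_res = Q̇_H = 11.30 kW; the reversible heat pump needs only Ẇ_hp = Q̇_H/COP = 0.9422 kW.
Saving = 11.30 − 0.9422 = 10.36 kW.

10 kW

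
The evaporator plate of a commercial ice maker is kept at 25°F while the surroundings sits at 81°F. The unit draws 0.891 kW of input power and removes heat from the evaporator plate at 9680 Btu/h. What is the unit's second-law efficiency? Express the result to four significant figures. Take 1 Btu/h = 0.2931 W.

Converting, Q̇_C = 9680 Btu/h = 2.837 kW, so COP_actual = Q̇_C/Ẇ = 2.837/0.8910 = 3.184.
In absolute terms T_C = 269.26 K and T_H = 300.37 K, so ΔT = 31.11 K.
COP_Carnot = T_C/ΔT = 269.26/31.11 = 8.655.
η_II = COP_actual/COP_Carnot = 3.184/8.655 = 0.3679.

0.3679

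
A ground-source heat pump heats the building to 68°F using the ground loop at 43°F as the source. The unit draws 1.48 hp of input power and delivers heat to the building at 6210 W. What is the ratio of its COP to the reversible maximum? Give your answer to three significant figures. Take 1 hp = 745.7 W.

0.267

Converting, Q̇_H = 6210 W = 8.328 hp, so COP_actual = Q̇_H/Ẇ = 8.328/1.480 = 5.627.
In absolute terms T_C = 279.26 K and T_H = 293.15 K, so ΔT = 13.89 K.
COP_Carnot = T_H/ΔT = 293.15/13.89 = 21.11.
η_II = COP_actual/COP_Carnot = 5.627/21.11 = 0.2666.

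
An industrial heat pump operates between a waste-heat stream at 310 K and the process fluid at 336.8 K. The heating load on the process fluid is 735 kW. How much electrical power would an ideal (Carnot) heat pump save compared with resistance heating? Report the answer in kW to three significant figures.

677 kW

The reservoir spacing is ΔT = 336.8 − 310 = 26.80 K.
COP_Carnot = T_H/ΔT = 336.80/26.80 = 12.57.
Resistance heating needs Ẇ_res = Q̇_H = 735.0 kW; the reversible heat pump needs only Ẇ_hp = Q̇_H/COP = 58.49 kW.
Saving = 735.0 − 58.49 = 676.5 kW.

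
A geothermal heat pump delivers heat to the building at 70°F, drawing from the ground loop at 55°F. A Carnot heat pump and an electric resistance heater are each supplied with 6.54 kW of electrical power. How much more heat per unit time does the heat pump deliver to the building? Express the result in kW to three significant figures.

224 kW

In absolute terms T_C = 285.93 K and T_H = 294.26 K, so ΔT = 8.333 K.
COP_Carnot = T_H/ΔT = 294.26/8.333 = 35.31.
The heat pump delivers Q̇_H = COP × Ẇ = 230.9 kW; the resistance heater delivers Ẇ = 6.540 kW.
Extra = (COP − 1)·Ẇ = 224.4 kW.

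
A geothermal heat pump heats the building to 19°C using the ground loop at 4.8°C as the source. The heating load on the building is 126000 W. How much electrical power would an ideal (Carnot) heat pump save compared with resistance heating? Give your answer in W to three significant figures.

120000 W

In absolute terms T_C = 277.95 K and T_H = 292.15 K, so ΔT = 14.20 K.
COP_Carnot = T_H/ΔT = 292.15/14.20 = 20.57.
Resistance heating needs Ẇ_res = Q̇_H = 126000 W; the reversible heat pump needs only Ẇ_hp = Q̇_H/COP = 6124 W.
Saving = 126000 − 6124 = 119900 W.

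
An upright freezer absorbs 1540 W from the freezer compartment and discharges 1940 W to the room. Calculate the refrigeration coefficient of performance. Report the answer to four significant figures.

The first law gives Q̇_H = Q̇_C + Ẇ, so the three rates are Q̇_C = 1540, Q̇_H = 1940, Ẇ = 400.0 W.
COP_R = Q̇_C/Ẇ = 1540/400.0 = 3.850.

3.850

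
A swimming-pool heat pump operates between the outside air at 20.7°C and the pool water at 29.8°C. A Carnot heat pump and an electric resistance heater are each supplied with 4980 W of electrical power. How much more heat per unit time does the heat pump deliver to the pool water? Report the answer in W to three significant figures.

In absolute terms T_C = 293.85 K and T_H = 302.95 K, so ΔT = 9.100 K.
COP_Carnot = T_H/ΔT = 302.95/9.100 = 33.29.
The heat pump delivers Q̇_H = COP × Ẇ = 165800 W; the resistance heater delivers Ẇ = 4980 W.
Extra = (COP − 1)·Ẇ = 160800 W.

161000 W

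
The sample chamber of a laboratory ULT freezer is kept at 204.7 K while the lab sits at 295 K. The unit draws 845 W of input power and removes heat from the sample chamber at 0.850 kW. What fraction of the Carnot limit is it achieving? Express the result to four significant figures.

0.4437

Converting, Q̇_C = 0.8500 kW = 850.0 W, so COP_actual = Q̇_C/Ẇ = 850.0/845.0 = 1.006.
The reservoir spacing is ΔT = 295 − 204.7 = 90.30 K.
COP_Carnot = T_C/ΔT = 204.70/90.30 = 2.267.
η_II = COP_actual/COP_Carnot = 1.006/2.267 = 0.4437.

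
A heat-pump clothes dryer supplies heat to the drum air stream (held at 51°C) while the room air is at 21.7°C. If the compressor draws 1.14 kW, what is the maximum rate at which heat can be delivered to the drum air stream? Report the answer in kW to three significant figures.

In absolute terms T_C = 294.85 K and T_H = 324.15 K, so ΔT = 29.30 K.
COP_Carnot = T_H/ΔT = 324.15/29.30 = 11.06.
Q̇_max = COP_Carnot × Ẇ = 11.06 × 1.140 kW = 12.61 kW.

12.6 kW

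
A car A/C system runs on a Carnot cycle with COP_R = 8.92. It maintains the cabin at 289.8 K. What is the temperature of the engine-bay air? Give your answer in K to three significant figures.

322 K

COP_R = T_C/(T_H − T_C) gives T_H − T_C = T_C/COP.
With T_C = 289.80 K, T_H = 289.80 × (1 + 1/8.92) = 322.29 K.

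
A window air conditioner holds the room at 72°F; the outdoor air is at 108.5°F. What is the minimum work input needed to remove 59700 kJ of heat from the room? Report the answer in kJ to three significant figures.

4100 kJ

In absolute terms T_C = 295.37 K and T_H = 315.65 K, so ΔT = 20.28 K.
The reversible limit is COP_R = T_C/ΔT = 14.57, so W_min = Q_C/COP = Q_C·ΔT/T_C.
W_min = 59700 × 20.28/295.37 = 4099 kJ.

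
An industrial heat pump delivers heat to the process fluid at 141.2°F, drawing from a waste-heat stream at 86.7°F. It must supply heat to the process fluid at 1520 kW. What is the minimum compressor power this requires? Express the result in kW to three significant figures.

138 kW

In absolute terms T_C = 303.54 K and T_H = 333.82 K, so ΔT = 30.28 K.
COP_Carnot = T_H/ΔT = 333.82/30.28 = 11.03.
Ẇ_min = Q̇/COP_Carnot = 1520/11.03 = 137.9 kW.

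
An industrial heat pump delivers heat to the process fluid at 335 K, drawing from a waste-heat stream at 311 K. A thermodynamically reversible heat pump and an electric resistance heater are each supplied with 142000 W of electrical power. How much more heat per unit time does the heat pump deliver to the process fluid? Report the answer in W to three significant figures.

1840000 W

The reservoir spacing is ΔT = 335 − 311 = 24.00 K.
COP_Carnot = T_H/ΔT = 335.00/24.00 = 13.96.
The heat pump delivers Q̇_H = COP × Ẇ = 1982000 W; the resistance heater delivers Ẇ = 142000 W.
Extra = (COP − 1)·Ẇ = 1840000 W.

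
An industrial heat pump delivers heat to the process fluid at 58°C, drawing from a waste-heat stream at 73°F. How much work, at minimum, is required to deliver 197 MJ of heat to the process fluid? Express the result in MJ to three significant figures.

21.0 MJ

In absolute terms T_C = 295.93 K and T_H = 331.15 K, so ΔT = 35.22 K.
The reversible limit is COP_HP = T_H/ΔT = 9.402, so W_min = Q_H/COP = Q_H·ΔT/T_H.
W_min = 197.0 × 35.22/331.15 = 20.95 MJ.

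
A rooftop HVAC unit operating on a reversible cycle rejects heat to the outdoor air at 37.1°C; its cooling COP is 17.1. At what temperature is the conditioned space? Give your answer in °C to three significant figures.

20.0 °C

For a Carnot refrigerator COP_R = T_C/(T_H − T_C), so T_C = COP·T_H/(1 + COP).
With T_H = 310.25 K, T_C = 17.1 × 310.25/18.10 = 293.11 K.
Converting, 293.11 K = 19.96°C.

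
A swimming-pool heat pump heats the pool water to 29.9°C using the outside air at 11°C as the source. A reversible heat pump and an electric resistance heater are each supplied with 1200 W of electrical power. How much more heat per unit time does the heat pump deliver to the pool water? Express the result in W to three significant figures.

18000 W

In absolute terms T_C = 284.15 K and T_H = 303.05 K, so ΔT = 18.90 K.
COP_Carnot = T_H/ΔT = 303.05/18.90 = 16.03.
The heat pump delivers Q̇_H = COP × Ẇ = 19240 W; the resistance heater delivers Ẇ = 1200 W.
Extra = (COP − 1)·Ẇ = 18040 W.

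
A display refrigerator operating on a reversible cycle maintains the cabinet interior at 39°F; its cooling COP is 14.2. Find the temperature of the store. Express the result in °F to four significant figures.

74.12 °F

COP_R = T_C/(T_H − T_C) gives T_H − T_C = T_C/COP.
With T_C = 277.04 K, T_H = 277.04 × (1 + 1/14.2) = 296.55 K.
Converting, 296.55 K = 74.12°F.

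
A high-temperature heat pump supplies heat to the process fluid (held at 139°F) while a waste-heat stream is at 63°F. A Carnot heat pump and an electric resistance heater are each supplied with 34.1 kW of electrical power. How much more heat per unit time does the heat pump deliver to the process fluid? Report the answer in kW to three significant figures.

235 kW

In absolute terms T_C = 290.37 K and T_H = 332.59 K, so ΔT = 42.22 K.
COP_Carnot = T_H/ΔT = 332.59/42.22 = 7.877.
The heat pump delivers Q̇_H = COP × Ẇ = 268.6 kW; the resistance heater delivers Ẇ = 34.10 kW.
Extra = (COP − 1)·Ẇ = 234.5 kW.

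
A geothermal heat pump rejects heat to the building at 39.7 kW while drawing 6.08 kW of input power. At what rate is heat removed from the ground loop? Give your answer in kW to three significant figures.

For a cyclic device the first law requires Q̇_H = Q̇_C + Ẇ.
Q̇_C = Q̇_H − Ẇ = 33.62 kW.

33.6 kW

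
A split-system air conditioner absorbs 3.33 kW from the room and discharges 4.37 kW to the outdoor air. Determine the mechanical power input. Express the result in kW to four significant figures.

1.040 kW

For a cyclic device the first law requires Q̇_H = Q̇_C + Ẇ.
Ẇ = Q̇_H − Q̇_C = 1.040 kW.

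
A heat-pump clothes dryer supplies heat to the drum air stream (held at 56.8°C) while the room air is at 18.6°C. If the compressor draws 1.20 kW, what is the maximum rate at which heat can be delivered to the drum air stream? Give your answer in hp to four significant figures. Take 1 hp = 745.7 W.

13.90 hp

In absolute terms T_C = 291.75 K and T_H = 329.95 K, so ΔT = 38.20 K.
COP_Carnot = T_H/ΔT = 329.95/38.20 = 8.637.
Q̇_max = COP_Carnot × Ẇ = 8.637 × 1.200 kW = 10.36 kW = 13.90 hp.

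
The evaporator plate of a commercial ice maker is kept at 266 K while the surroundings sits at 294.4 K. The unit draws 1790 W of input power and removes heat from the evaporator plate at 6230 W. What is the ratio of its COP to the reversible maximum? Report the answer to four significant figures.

COP_actual = Q̇_C/Ẇ = 6230/1790 = 3.480.
The reservoir spacing is ΔT = 294.4 − 266 = 28.40 K.
COP_Carnot = T_C/ΔT = 266.00/28.40 = 9.366.
η_II = COP_actual/COP_Carnot = 3.480/9.366 = 0.3716.

0.3716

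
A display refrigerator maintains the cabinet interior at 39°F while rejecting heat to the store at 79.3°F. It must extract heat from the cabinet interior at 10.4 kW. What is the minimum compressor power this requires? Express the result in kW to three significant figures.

0.840 kW

In absolute terms T_C = 277.04 K and T_H = 299.43 K, so ΔT = 22.39 K.
COP_Carnot = T_C/ΔT = 277.04/22.39 = 12.37.
Ẇ_min = Q̇/COP_Carnot = 10.40/12.37 = 0.8405 kW.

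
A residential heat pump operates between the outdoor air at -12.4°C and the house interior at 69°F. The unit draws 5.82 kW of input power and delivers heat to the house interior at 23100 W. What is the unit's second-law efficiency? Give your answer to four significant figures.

Converting, Q̇_H = 23100 W = 23.10 kW, so COP_actual = Q̇_H/Ẇ = 23.10/5.820 = 3.969.
In absolute terms T_C = 260.75 K and T_H = 293.71 K, so ΔT = 32.96 K.
COP_Carnot = T_H/ΔT = 293.71/32.96 = 8.912.
η_II = COP_actual/COP_Carnot = 3.969/8.912 = 0.4454.

0.4454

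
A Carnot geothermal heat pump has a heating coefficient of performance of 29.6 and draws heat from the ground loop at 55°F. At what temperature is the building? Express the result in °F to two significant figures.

COP_HP = T_H/(T_H − T_C) rearranges to T_H = COP·T_C/(COP − 1).
With T_C = 285.93 K, T_H = 29.6 × 285.93/28.60 = 295.93 K.
Converting, 295.93 K = 73.00°F.

73 °F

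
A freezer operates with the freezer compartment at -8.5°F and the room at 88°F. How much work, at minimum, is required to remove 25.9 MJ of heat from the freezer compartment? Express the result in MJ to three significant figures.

In absolute terms T_C = 250.65 K and T_H = 304.26 K, so ΔT = 53.61 K.
The reversible limit is COP_R = T_C/ΔT = 4.675, so W_min = Q_C/COP = Q_C·ΔT/T_C.
W_min = 25.90 × 53.61/250.65 = 5.540 MJ.

5.54 MJ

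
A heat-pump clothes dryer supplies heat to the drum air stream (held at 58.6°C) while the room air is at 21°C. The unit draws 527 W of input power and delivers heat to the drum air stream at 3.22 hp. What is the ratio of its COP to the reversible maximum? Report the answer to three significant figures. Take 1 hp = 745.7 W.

Converting, Q̇_H = 3.220 hp = 2401 W, so COP_actual = Q̇_H/Ẇ = 2401/527.0 = 4.556.
In absolute terms T_C = 294.15 K and T_H = 331.75 K, so ΔT = 37.60 K.
COP_Carnot = T_H/ΔT = 331.75/37.60 = 8.823.
η_II = COP_actual/COP_Carnot = 4.556/8.823 = 0.5164.

0.516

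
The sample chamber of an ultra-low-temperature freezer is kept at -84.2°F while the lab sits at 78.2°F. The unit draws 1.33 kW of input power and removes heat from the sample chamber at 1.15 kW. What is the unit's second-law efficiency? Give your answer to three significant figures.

0.374

COP_actual = Q̇_C/Ẇ = 1.150/1.330 = 0.8647.
In absolute terms T_C = 208.59 K and T_H = 298.82 K, so ΔT = 90.22 K.
COP_Carnot = T_C/ΔT = 208.59/90.22 = 2.312.
η_II = COP_actual/COP_Carnot = 0.8647/2.312 = 0.3740.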